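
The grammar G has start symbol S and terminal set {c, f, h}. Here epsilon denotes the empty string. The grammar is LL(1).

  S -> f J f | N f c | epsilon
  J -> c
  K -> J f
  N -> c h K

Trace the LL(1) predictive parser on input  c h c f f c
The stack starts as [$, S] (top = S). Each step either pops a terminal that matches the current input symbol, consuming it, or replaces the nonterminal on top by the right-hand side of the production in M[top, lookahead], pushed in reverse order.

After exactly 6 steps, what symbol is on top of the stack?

     Stack        Input          Action
  1  $ S          c h c f f c $  expand S -> N f c
  2  $ c f N      c h c f f c $  expand N -> c h K
  3  $ c f K h c  c h c f f c $  match c
  4  $ c f K h    h c f f c $    match h
  5  $ c f K      c f f c $      expand K -> J f
  6  $ c f f J    c f f c $      expand J -> c
Stack after step 6: $ c f f c (top = c).

c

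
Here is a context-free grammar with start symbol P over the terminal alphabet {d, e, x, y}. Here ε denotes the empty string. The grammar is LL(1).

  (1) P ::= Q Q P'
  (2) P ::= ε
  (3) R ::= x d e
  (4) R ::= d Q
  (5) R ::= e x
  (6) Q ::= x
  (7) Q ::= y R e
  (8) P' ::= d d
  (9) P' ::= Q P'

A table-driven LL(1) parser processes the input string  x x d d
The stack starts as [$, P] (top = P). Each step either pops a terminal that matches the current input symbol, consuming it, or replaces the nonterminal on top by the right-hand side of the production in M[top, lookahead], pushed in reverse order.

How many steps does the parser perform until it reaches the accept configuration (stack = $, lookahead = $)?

     Stack     Input      Action
  1  $ P       x x d d $  expand P ::= Q Q P'
  2  $ P' Q Q  x x d d $  expand Q ::= x
  3  $ P' Q x  x x d d $  match x
  4  $ P' Q    x d d $    expand Q ::= x
  5  $ P' x    x d d $    match x
  6  $ P'      d d $      expand P' ::= d d
  7  $ d d     d d $      match d
  8  $ d       d $        match d
Accept reached after 8 steps.

8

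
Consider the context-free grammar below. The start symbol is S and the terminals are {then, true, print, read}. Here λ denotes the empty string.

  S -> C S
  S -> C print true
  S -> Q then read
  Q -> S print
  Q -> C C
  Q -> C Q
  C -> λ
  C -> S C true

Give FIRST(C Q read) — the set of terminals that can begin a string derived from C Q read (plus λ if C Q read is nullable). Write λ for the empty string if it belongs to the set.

{print, read, then}

FIRST(S): from S->C S we get {print, then}; from S->C print true we get {print, then}; from S->Q then read we get {print, then}. So FIRST(S) = {print, then}.
FIRST(C): from C->λ we get {λ}; from C->S C true we get {print, then}. So FIRST(C) = {λ, print, then}.
FIRST(Q): from Q->S print we get {print, then}; from Q->C C we get {λ, print, then}; from Q->C Q we get {λ, print, then}. So FIRST(Q) = {λ, print, then}.
FIRST(C Q read): take FIRST of each symbol in turn, carrying on past any symbol whose FIRST contains λ; result {print, read, then}.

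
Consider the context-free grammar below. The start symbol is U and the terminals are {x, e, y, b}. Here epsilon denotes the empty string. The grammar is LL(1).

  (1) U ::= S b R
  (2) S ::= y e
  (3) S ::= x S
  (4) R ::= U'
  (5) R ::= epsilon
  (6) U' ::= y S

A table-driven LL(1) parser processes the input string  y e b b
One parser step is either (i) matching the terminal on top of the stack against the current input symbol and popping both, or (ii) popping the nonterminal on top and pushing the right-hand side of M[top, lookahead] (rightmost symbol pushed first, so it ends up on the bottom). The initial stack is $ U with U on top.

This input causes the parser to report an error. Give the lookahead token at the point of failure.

b

     Stack      Input      Action
  1  $ U        y e b b $  expand U ::= S b R
  2  $ R b S    y e b b $  expand S ::= y e
  3  $ R b e y  y e b b $  match y
  4  $ R b e    e b b $    match e
  5  $ R b      b b $      match b
  6  $ R        b $        error: M[R, b] is empty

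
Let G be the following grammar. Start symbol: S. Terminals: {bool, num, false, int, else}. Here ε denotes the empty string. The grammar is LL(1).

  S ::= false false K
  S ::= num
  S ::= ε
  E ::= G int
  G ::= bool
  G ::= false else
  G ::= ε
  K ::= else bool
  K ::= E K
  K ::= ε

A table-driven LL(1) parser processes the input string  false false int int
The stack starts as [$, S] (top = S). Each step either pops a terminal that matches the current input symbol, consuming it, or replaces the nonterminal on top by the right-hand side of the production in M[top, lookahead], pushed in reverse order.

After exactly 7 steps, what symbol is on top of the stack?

step 1: stack=$ S  input=false false int int $  — expand S ::= false false K
step 2: stack=$ K false false  input=false false int int $  — match false
step 3: stack=$ K false  input=false int int $  — match false
step 4: stack=$ K  input=int int $  — expand K ::= E K
step 5: stack=$ K E  input=int int $  — expand E ::= G int
step 6: stack=$ K int G  input=int int $  — expand G ::= ε
step 7: stack=$ K int  input=int int $  — match int
Stack after step 7: $ K (top = K).

K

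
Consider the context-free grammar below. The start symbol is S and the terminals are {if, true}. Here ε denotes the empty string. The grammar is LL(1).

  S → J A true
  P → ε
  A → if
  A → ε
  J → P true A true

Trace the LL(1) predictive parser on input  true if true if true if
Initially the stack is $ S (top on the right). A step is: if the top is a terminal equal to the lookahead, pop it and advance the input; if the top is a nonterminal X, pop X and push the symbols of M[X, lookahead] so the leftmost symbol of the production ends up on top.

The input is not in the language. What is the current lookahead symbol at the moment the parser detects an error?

step 1: stack=$ S  input=true if true if true if $  — expand S → J A true
step 2: stack=$ true A J  input=true if true if true if $  — expand J → P true A true
step 3: stack=$ true A true A true P  input=true if true if true if $  — expand P → ε
step 4: stack=$ true A true A true  input=true if true if true if $  — match true
step 5: stack=$ true A true A  input=if true if true if $  — expand A → if
step 6: stack=$ true A true if  input=if true if true if $  — match if
step 7: stack=$ true A true  input=true if true if $  — match true
step 8: stack=$ true A  input=if true if $  — expand A → if
step 9: stack=$ true if  input=if true if $  — match if
step 10: stack=$ true  input=true if $  — match true
step 11: stack=$  input=if $  — error: stack empty but input remains

if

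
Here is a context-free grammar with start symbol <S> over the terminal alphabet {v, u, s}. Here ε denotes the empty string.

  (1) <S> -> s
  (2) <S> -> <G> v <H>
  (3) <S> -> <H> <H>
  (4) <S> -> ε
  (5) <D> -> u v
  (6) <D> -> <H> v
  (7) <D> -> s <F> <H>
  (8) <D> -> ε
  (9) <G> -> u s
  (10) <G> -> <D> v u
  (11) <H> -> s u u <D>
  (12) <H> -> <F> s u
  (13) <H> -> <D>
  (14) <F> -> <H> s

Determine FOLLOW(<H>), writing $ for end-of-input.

{$, s, u, v}

FIRST(<S>) = {ε, s, u, v}  (via <G> v <H>, <H> <H>)
FIRST(<D>) = {ε, s, u, v}  (via <H> v)
FIRST(<G>) = {s, u, v}  (via <D> v u)
FIRST(<H>) = {ε, s, u, v}  (via <F> s u, <D>)
FIRST(<F>) = {s, u, v}  (via <H> s)
FOLLOW(<S>) includes $ since <S> is the start symbol.
FOLLOW(<S>): <S> appears on no right-hand side. Thus FOLLOW(<S>) = {$}.
FOLLOW(<G>): in <S>-><G> v <H>, <G> is followed by v <H> with FIRST {v}. Thus FOLLOW(<G>) = {v}.
FOLLOW(<D>): in <G>-><D> v u, <D> is followed by v u with FIRST {v}; in <H>->s u u <D>, the suffix after <D> is empty, so FOLLOW(<D>) ⊇ FOLLOW(<H>) = {$, s, u, v}; in <H>-><D>, the suffix after <D> is empty, so FOLLOW(<D>) ⊇ FOLLOW(<H>) = {$, s, u, v}. Thus FOLLOW(<D>) = {$, s, u, v}.
FOLLOW(<H>): in <S>-><G> v <H>, the suffix after <H> is empty, so FOLLOW(<H>) ⊇ FOLLOW(<S>) = {$}; in <S>-><H> <H> (occurrence 1), <H> is followed by <H> with FIRST {ε, s, u, v}; in <S>-><H> <H> (occurrence 1), the suffix after <H> is nullable, so FOLLOW(<H>) ⊇ FOLLOW(<S>) = {$}; in <S>-><H> <H> (occurrence 2), the suffix after <H> is empty, so FOLLOW(<H>) ⊇ FOLLOW(<S>) = {$}; in <D>-><H> v, <H> is followed by v with FIRST {v}; in <D>->s <F> <H>, the suffix after <H> is empty, so FOLLOW(<H>) ⊇ FOLLOW(<D>) = {$, s, u, v}; in <F>-><H> s, <H> is followed by s with FIRST {s}. Thus FOLLOW(<H>) = {$, s, u, v}.
FOLLOW(<F>): in <D>->s <F> <H>, <F> is followed by <H> with FIRST {ε, s, u, v}; in <D>->s <F> <H>, the suffix after <F> is nullable, so FOLLOW(<F>) ⊇ FOLLOW(<D>) = {$, s, u, v}; in <H>-><F> s u, <F> is followed by s u with FIRST {s}. Thus FOLLOW(<F>) = {$, s, u, v}.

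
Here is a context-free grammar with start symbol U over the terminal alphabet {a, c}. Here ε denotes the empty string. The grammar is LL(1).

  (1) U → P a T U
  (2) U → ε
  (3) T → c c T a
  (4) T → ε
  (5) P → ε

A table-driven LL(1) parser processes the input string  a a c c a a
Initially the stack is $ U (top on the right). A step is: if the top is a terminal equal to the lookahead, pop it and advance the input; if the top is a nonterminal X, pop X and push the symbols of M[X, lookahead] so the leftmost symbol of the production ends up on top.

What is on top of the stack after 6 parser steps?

a

     Stack      Input          Action
  1  $ U        a a c c a a $  expand U → P a T U
  2  $ U T a P  a a c c a a $  expand P → ε
  3  $ U T a    a a c c a a $  match a
  4  $ U T      a c c a a $    expand T → ε
  5  $ U        a c c a a $    expand U → P a T U
  6  $ U T a P  a c c a a $    expand P → ε
Stack after step 6: $ U T a (top = a).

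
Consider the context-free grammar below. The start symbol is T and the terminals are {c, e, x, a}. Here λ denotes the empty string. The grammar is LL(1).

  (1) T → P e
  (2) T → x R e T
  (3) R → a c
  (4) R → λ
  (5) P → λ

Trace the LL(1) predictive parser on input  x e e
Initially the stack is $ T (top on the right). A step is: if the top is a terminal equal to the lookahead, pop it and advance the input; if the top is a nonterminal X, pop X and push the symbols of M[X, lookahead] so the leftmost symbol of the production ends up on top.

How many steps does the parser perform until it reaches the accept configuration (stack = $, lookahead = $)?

7

step 1: stack=$ T  input=x e e $  — expand T → x R e T
step 2: stack=$ T e R x  input=x e e $  — match x
step 3: stack=$ T e R  input=e e $  — expand R → λ
step 4: stack=$ T e  input=e e $  — match e
step 5: stack=$ T  input=e $  — expand T → P e
step 6: stack=$ e P  input=e $  — expand P → λ
step 7: stack=$ e  input=e $  — match e
Accept reached after 7 steps.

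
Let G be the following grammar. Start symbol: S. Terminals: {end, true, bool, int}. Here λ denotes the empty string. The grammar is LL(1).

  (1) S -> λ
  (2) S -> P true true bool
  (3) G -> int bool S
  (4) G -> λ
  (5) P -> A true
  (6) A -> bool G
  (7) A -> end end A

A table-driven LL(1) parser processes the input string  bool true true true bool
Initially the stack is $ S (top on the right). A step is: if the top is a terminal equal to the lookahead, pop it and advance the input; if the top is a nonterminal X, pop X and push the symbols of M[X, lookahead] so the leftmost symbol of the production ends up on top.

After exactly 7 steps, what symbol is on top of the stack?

true

step 1: stack=$ S  input=bool true true true bool $  — expand S -> P true true bool
step 2: stack=$ bool true true P  input=bool true true true bool $  — expand P -> A true
step 3: stack=$ bool true true true A  input=bool true true true bool $  — expand A -> bool G
step 4: stack=$ bool true true true G bool  input=bool true true true bool $  — match bool
step 5: stack=$ bool true true true G  input=true true true bool $  — expand G -> λ
step 6: stack=$ bool true true true  input=true true true bool $  — match true
step 7: stack=$ bool true true  input=true true bool $  — match true
Stack after step 7: $ bool true (top = true).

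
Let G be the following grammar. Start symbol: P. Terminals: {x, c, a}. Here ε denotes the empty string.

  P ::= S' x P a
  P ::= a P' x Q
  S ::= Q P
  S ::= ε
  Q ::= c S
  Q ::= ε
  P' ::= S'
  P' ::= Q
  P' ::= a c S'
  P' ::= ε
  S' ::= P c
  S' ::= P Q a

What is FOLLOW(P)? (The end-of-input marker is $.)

FIRST(Q) = {ε, c}
FIRST(P) = {a}  (via S' x P a)
FIRST(S) = {ε, a, c}  (via Q P)
FIRST(S') = {a}  (via P c, P Q a)
FIRST(P') = {ε, a, c}  (via S', Q)
FOLLOW(P) includes $ since P is the start symbol.
FOLLOW(P'): in P::=a P' x Q, P' is followed by x Q with FIRST {x}. Thus FOLLOW(P') = {x}.
FOLLOW(S'): in P::=S' x P a, S' is followed by x P a with FIRST {x}; in P'::=S', the suffix after S' is empty, so FOLLOW(S') ⊇ FOLLOW(P') = {x}; in P'::=a c S', the suffix after S' is empty, so FOLLOW(S') ⊇ FOLLOW(P') = {x}. Thus FOLLOW(S') = {x}.
FOLLOW(P): in P::=S' x P a, P is followed by a with FIRST {a}; in S::=Q P, the suffix after P is empty, so FOLLOW(P) ⊇ FOLLOW(S) = {$, a, c, x}; in S'::=P c, P is followed by c with FIRST {c}; in S'::=P Q a, P is followed by Q a with FIRST {a, c}. Thus FOLLOW(P) = {$, a, c, x}.
FOLLOW(Q): in P::=a P' x Q, the suffix after Q is empty, so FOLLOW(Q) ⊇ FOLLOW(P) = {$, a, c, x}; in S::=Q P, Q is followed by P with FIRST {a}; in P'::=Q, the suffix after Q is empty, so FOLLOW(Q) ⊇ FOLLOW(P') = {x}; in S'::=P Q a, Q is followed by a with FIRST {a}. Thus FOLLOW(Q) = {$, a, c, x}.
FOLLOW(S): in Q::=c S, the suffix after S is empty, so FOLLOW(S) ⊇ FOLLOW(Q) = {$, a, c, x}. Thus FOLLOW(S) = {$, a, c, x}.

{$, a, c, x}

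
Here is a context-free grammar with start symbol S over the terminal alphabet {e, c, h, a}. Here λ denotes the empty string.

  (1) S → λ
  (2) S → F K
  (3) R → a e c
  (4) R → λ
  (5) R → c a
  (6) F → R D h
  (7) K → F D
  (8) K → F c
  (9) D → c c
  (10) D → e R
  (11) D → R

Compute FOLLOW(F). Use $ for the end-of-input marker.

FIRST(R) = {λ, a, c}
FIRST(D) = {λ, a, c, e}  (via R)
FIRST(F) = {a, c, e, h}  (via R D h)
FIRST(S) = {λ, a, c, e, h}  (via F K)
FIRST(K) = {a, c, e, h}  (via F D, F c)
FOLLOW(S) includes $ since S is the start symbol.
FOLLOW(S): S appears on no right-hand side. Thus FOLLOW(S) = {$}.
FOLLOW(K): in S→F K, the suffix after K is empty, so FOLLOW(K) ⊇ FOLLOW(S) = {$}. Thus FOLLOW(K) = {$}.
FOLLOW(F): in S→F K, F is followed by K with FIRST {a, c, e, h}; in K→F D, F is followed by D with FIRST {λ, a, c, e}; in K→F D, the suffix after F is nullable, so FOLLOW(F) ⊇ FOLLOW(K) = {$}; in K→F c, F is followed by c with FIRST {c}. Thus FOLLOW(F) = {$, a, c, e, h}.
FOLLOW(D): in F→R D h, D is followed by h with FIRST {h}; in K→F D, the suffix after D is empty, so FOLLOW(D) ⊇ FOLLOW(K) = {$}. Thus FOLLOW(D) = {$, h}.
FOLLOW(R): in F→R D h, R is followed by D h with FIRST {a, c, e, h}; in D→e R, the suffix after R is empty, so FOLLOW(R) ⊇ FOLLOW(D) = {$, h}; in D→R, the suffix after R is empty, so FOLLOW(R) ⊇ FOLLOW(D) = {$, h}. Thus FOLLOW(R) = {$, a, c, e, h}.

{$, a, c, e, h}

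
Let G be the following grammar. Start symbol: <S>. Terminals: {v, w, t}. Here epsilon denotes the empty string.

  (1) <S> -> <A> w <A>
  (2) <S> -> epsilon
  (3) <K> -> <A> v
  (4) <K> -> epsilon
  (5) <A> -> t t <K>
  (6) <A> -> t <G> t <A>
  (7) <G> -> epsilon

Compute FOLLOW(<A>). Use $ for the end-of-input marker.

FIRST(<A>) = {t}
FIRST(<G>) = {epsilon}
FIRST(<S>) = {epsilon, t}  (via <A> w <A>)
FIRST(<K>) = {epsilon, t}  (via <A> v)
FOLLOW(<S>) includes $ since <S> is the start symbol.
FOLLOW(<S>): <S> appears on no right-hand side. Thus FOLLOW(<S>) = {$}.
FOLLOW(<A>): in <S>-><A> w <A> (occurrence 1), <A> is followed by w <A> with FIRST {w}; in <S>-><A> w <A> (occurrence 2), the suffix after <A> is empty, so FOLLOW(<A>) ⊇ FOLLOW(<S>) = {$}; in <K>-><A> v, <A> is followed by v with FIRST {v}; in <A>->t <G> t <A>, the suffix after <A> is empty (adds nothing new). Thus FOLLOW(<A>) = {$, v, w}.
FOLLOW(<K>): in <A>->t t <K>, the suffix after <K> is empty, so FOLLOW(<K>) ⊇ FOLLOW(<A>) = {$, v, w}. Thus FOLLOW(<K>) = {$, v, w}.
FOLLOW(<G>): in <A>->t <G> t <A>, <G> is followed by t <A> with FIRST {t}. Thus FOLLOW(<G>) = {t}.

{$, v, w}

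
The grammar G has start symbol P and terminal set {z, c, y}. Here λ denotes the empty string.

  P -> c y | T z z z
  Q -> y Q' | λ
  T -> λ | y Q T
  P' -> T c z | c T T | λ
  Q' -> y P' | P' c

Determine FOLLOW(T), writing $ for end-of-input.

{c, y, z}

FIRST(Q): from Q->y Q' we get {y}; from Q->λ we get {λ}. So FIRST(Q) = {λ, y}.
FIRST(T): from T->λ we get {λ}; from T->y Q T we get {y}. So FIRST(T) = {λ, y}.
FIRST(P): from P->c y we get {c}; from P->T z z z we get {y, z}. So FIRST(P) = {c, y, z}.
FIRST(P'): from P'->T c z we get {c, y}; from P'->c T T we get {c}; from P'->λ we get {λ}. So FIRST(P') = {λ, c, y}.
FIRST(Q'): from Q'->y P' we get {y}; from Q'->P' c we get {c, y}. So FIRST(Q') = {c, y}.
FOLLOW(P) includes $ since P is the start symbol.
FOLLOW(P): P appears on no right-hand side. Thus FOLLOW(P) = {$}.
FOLLOW(Q): in T->y Q T, Q is followed by T with FIRST {λ, y}; in T->y Q T, the suffix after Q is nullable, so FOLLOW(Q) ⊇ FOLLOW(T) = {c, y, z}. Thus FOLLOW(Q) = {c, y, z}.
FOLLOW(Q'): in Q->y Q', the suffix after Q' is empty, so FOLLOW(Q') ⊇ FOLLOW(Q) = {c, y, z}. Thus FOLLOW(Q') = {c, y, z}.
FOLLOW(P'): in Q'->y P', the suffix after P' is empty, so FOLLOW(P') ⊇ FOLLOW(Q') = {c, y, z}; in Q'->P' c, P' is followed by c with FIRST {c}. Thus FOLLOW(P') = {c, y, z}.
FOLLOW(T): in P->T z z z, T is followed by z z z with FIRST {z}; in T->y Q T, the suffix after T is empty (adds nothing new); in P'->T c z, T is followed by c z with FIRST {c}; in P'->c T T (occurrence 1), T is followed by T with FIRST {λ, y}; in P'->c T T (occurrence 1), the suffix after T is nullable, so FOLLOW(T) ⊇ FOLLOW(P') = {c, y, z}; in P'->c T T (occurrence 2), the suffix after T is empty, so FOLLOW(T) ⊇ FOLLOW(P') = {c, y, z}. Thus FOLLOW(T) = {c, y, z}.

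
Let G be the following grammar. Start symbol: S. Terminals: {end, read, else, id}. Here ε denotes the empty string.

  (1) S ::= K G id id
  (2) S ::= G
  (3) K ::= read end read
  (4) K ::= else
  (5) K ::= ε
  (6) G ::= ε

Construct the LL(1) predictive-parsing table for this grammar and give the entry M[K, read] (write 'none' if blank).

FIRST(K) = {ε, else, read}
FIRST(G) = {ε}
FIRST(S) = {ε, else, id, read}  (via K G id id, G)
FOLLOW(S) includes $ since S is the start symbol.
FOLLOW(K): in S::=K G id id, K is followed by G id id with FIRST {id}. Thus FOLLOW(K) = {id}.
For K ::= read end read: FIRST(read end read) = {read}, so it goes in M[K, t] for t ∈ {read}.
For K ::= else: FIRST(else) = {else}, so it goes in M[K, t] for t ∈ {else}.
For K ::= ε: FIRST(ε) = {ε}, so it goes in M[K, t] for t ∈ {}; since ε ∈ FIRST, also for every t ∈ FOLLOW(K) = {id}.

K ::= read end read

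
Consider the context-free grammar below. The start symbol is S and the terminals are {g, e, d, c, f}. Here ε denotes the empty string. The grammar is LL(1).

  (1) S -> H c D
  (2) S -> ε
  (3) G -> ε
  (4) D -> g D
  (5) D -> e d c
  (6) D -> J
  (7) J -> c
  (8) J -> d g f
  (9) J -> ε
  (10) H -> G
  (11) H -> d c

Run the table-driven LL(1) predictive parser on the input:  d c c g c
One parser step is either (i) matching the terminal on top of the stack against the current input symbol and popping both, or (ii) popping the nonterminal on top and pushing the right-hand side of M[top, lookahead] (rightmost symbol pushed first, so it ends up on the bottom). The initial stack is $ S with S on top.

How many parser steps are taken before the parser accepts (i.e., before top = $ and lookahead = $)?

      Stack      Input        Action
   1  $ S        d c c g c $  expand S -> H c D
   2  $ D c H    d c c g c $  expand H -> d c
   3  $ D c c d  d c c g c $  match d
   4  $ D c c    c c g c $    match c
   5  $ D c      c g c $      match c
   6  $ D        g c $        expand D -> g D
   7  $ D g      g c $        match g
   8  $ D        c $          expand D -> J
   9  $ J        c $          expand J -> c
  10  $ c        c $          match c
Accept reached after 10 steps.

10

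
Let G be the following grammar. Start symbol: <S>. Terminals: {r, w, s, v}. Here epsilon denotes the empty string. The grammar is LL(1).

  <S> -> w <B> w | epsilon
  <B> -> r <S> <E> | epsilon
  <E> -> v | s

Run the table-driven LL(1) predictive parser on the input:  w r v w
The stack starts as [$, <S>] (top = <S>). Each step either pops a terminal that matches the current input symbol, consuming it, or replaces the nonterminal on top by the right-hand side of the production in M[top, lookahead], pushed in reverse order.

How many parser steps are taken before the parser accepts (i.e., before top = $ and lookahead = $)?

8

     Stack          Input      Action
  1  $ <S>          w r v w $  expand <S> -> w <B> w
  2  $ w <B> w      w r v w $  match w
  3  $ w <B>        r v w $    expand <B> -> r <S> <E>
  4  $ w <E> <S> r  r v w $    match r
  5  $ w <E> <S>    v w $      expand <S> -> epsilon
  6  $ w <E>        v w $      expand <E> -> v
  7  $ w v          v w $      match v
  8  $ w            w $        match w
Accept reached after 8 steps.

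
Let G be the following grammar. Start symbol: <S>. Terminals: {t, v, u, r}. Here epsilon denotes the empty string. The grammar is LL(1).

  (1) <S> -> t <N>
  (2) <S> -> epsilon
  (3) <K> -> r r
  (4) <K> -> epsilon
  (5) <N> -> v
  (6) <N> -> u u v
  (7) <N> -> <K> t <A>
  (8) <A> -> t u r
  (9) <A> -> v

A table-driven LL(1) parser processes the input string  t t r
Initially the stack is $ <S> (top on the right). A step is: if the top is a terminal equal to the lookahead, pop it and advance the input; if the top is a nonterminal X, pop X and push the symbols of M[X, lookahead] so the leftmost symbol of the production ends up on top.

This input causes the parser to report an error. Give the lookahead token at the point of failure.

r

step 1: stack=$ <S>  input=t t r $  — expand <S> -> t <N>
step 2: stack=$ <N> t  input=t t r $  — match t
step 3: stack=$ <N>  input=t r $  — expand <N> -> <K> t <A>
step 4: stack=$ <A> t <K>  input=t r $  — expand <K> -> epsilon
step 5: stack=$ <A> t  input=t r $  — match t
step 6: stack=$ <A>  input=r $  — error: M[<A>, r] is empty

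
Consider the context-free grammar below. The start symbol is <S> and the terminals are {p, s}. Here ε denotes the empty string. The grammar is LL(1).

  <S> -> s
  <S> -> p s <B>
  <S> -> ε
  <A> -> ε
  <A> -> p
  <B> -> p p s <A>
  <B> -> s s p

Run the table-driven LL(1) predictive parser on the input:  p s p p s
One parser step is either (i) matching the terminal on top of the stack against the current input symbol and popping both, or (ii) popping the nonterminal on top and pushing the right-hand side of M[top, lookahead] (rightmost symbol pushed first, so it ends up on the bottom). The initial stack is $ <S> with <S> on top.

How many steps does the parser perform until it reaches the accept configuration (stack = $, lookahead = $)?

step 1: stack=$ <S>  input=p s p p s $  — expand <S> -> p s <B>
step 2: stack=$ <B> s p  input=p s p p s $  — match p
step 3: stack=$ <B> s  input=s p p s $  — match s
step 4: stack=$ <B>  input=p p s $  — expand <B> -> p p s <A>
step 5: stack=$ <A> s p p  input=p p s $  — match p
step 6: stack=$ <A> s p  input=p s $  — match p
step 7: stack=$ <A> s  input=s $  — match s
step 8: stack=$ <A>  input=$  — expand <A> -> ε
Accept reached after 8 steps.

8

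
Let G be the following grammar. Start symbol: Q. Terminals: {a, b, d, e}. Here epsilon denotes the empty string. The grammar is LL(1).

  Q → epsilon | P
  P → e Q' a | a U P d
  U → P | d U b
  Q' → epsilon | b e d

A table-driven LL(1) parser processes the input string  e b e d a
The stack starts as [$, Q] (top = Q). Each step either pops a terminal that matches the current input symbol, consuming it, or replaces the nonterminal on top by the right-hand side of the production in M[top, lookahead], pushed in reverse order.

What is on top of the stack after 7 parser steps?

a

step 1: stack=$ Q  input=e b e d a $  — expand Q → P
step 2: stack=$ P  input=e b e d a $  — expand P → e Q' a
step 3: stack=$ a Q' e  input=e b e d a $  — match e
step 4: stack=$ a Q'  input=b e d a $  — expand Q' → b e d
step 5: stack=$ a d e b  input=b e d a $  — match b
step 6: stack=$ a d e  input=e d a $  — match e
step 7: stack=$ a d  input=d a $  — match d
Stack after step 7: $ a (top = a).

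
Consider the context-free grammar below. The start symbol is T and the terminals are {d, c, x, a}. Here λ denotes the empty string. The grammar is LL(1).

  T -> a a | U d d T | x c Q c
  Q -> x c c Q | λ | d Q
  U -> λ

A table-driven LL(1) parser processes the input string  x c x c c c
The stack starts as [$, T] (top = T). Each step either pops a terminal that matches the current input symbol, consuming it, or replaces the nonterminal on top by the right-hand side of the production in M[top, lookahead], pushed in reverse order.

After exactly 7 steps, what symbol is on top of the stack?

Q

     Stack        Input          Action
  1  $ T          x c x c c c $  expand T -> x c Q c
  2  $ c Q c x    x c x c c c $  match x
  3  $ c Q c      c x c c c $    match c
  4  $ c Q        x c c c $      expand Q -> x c c Q
  5  $ c Q c c x  x c c c $      match x
  6  $ c Q c c    c c c $        match c
  7  $ c Q c      c c $          match c
Stack after step 7: $ c Q (top = Q).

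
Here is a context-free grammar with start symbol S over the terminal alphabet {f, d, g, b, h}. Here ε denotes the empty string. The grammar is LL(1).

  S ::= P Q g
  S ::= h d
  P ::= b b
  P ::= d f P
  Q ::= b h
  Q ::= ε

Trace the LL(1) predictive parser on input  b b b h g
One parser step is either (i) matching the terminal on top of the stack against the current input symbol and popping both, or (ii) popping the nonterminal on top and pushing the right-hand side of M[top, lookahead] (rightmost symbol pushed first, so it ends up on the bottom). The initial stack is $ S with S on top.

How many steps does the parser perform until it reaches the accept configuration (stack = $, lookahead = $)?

step 1: stack=$ S  input=b b b h g $  — expand S ::= P Q g
step 2: stack=$ g Q P  input=b b b h g $  — expand P ::= b b
step 3: stack=$ g Q b b  input=b b b h g $  — match b
step 4: stack=$ g Q b  input=b b h g $  — match b
step 5: stack=$ g Q  input=b h g $  — expand Q ::= b h
step 6: stack=$ g h b  input=b h g $  — match b
step 7: stack=$ g h  input=h g $  — match h
step 8: stack=$ g  input=g $  — match g
Accept reached after 8 steps.

8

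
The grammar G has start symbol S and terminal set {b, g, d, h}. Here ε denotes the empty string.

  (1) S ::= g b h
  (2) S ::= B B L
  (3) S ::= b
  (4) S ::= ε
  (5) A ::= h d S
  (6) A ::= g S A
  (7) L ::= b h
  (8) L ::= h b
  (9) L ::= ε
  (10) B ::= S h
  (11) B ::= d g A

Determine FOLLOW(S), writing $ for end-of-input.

{$, b, d, g, h}

FIRST(A): from A::=h d S we get {h}; from A::=g S A we get {g}. So FIRST(A) = {g, h}.
FIRST(L): from L::=b h we get {b}; from L::=h b we get {h}; from L::=ε we get {ε}. So FIRST(L) = {ε, b, h}.
FIRST(S): from S::=g b h we get {g}; from S::=B B L we get {b, d, g, h}; from S::=b we get {b}; from S::=ε we get {ε}. So FIRST(S) = {ε, b, d, g, h}.
FIRST(B): from B::=S h we get {b, d, g, h}; from B::=d g A we get {d}. So FIRST(B) = {b, d, g, h}.
FOLLOW(S) includes $ since S is the start symbol.
FOLLOW(S): in A::=h d S, the suffix after S is empty, so FOLLOW(S) ⊇ FOLLOW(A) = {$, b, d, g, h}; in A::=g S A, S is followed by A with FIRST {g, h}; in B::=S h, S is followed by h with FIRST {h}. Thus FOLLOW(S) = {$, b, d, g, h}.
FOLLOW(L): in S::=B B L, the suffix after L is empty, so FOLLOW(L) ⊇ FOLLOW(S) = {$, b, d, g, h}. Thus FOLLOW(L) = {$, b, d, g, h}.
FOLLOW(B): in S::=B B L (occurrence 1), B is followed by B L with FIRST {b, d, g, h}; in S::=B B L (occurrence 2), B is followed by L with FIRST {ε, b, h}; in S::=B B L (occurrence 2), the suffix after B is nullable, so FOLLOW(B) ⊇ FOLLOW(S) = {$, b, d, g, h}. Thus FOLLOW(B) = {$, b, d, g, h}.
FOLLOW(A): in A::=g S A, the suffix after A is empty (adds nothing new); in B::=d g A, the suffix after A is empty, so FOLLOW(A) ⊇ FOLLOW(B) = {$, b, d, g, h}. Thus FOLLOW(A) = {$, b, d, g, h}.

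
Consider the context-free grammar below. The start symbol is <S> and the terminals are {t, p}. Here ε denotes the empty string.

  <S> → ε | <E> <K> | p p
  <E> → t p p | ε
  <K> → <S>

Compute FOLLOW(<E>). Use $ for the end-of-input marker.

{$, p, t}

FIRST(<E>) = {ε, t}
FIRST(<S>) = {ε, p, t}  (via <E> <K>)
FIRST(<K>) = {ε, p, t}  (via <S>)
FOLLOW(<S>) includes $ since <S> is the start symbol.
FOLLOW(<S>): in <K>→<S>, the suffix after <S> is empty, so FOLLOW(<S>) ⊇ FOLLOW(<K>) = {$}. Thus FOLLOW(<S>) = {$}.
FOLLOW(<E>): in <S>→<E> <K>, <E> is followed by <K> with FIRST {ε, p, t}; in <S>→<E> <K>, the suffix after <E> is nullable, so FOLLOW(<E>) ⊇ FOLLOW(<S>) = {$}. Thus FOLLOW(<E>) = {$, p, t}.
FOLLOW(<K>): in <S>→<E> <K>, the suffix after <K> is empty, so FOLLOW(<K>) ⊇ FOLLOW(<S>) = {$}. Thus FOLLOW(<K>) = {$}.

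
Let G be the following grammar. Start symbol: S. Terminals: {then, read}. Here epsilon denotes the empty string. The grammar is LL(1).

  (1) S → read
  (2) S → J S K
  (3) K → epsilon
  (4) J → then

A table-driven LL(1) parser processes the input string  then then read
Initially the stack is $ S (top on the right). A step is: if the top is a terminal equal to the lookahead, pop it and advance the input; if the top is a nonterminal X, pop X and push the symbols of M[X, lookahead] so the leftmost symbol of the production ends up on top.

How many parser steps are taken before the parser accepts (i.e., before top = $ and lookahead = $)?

10

      Stack         Input             Action
   1  $ S           then then read $  expand S → J S K
   2  $ K S J       then then read $  expand J → then
   3  $ K S then    then then read $  match then
   4  $ K S         then read $       expand S → J S K
   5  $ K K S J     then read $       expand J → then
   6  $ K K S then  then read $       match then
   7  $ K K S       read $            expand S → read
   8  $ K K read    read $            match read
   9  $ K K         $                 expand K → epsilon
  10  $ K           $                 expand K → epsilon
Accept reached after 10 steps.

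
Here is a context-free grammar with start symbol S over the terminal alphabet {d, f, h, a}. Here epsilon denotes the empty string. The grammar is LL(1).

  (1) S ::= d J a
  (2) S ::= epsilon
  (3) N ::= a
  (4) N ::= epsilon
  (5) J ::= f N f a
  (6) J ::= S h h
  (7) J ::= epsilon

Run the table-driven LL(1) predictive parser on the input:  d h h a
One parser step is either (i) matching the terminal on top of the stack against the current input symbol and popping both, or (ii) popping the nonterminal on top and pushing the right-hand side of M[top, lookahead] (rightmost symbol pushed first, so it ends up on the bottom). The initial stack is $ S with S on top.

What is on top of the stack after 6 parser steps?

     Stack      Input      Action
  1  $ S        d h h a $  expand S ::= d J a
  2  $ a J d    d h h a $  match d
  3  $ a J      h h a $    expand J ::= S h h
  4  $ a h h S  h h a $    expand S ::= epsilon
  5  $ a h h    h h a $    match h
  6  $ a h      h a $      match h
Stack after step 6: $ a (top = a).

a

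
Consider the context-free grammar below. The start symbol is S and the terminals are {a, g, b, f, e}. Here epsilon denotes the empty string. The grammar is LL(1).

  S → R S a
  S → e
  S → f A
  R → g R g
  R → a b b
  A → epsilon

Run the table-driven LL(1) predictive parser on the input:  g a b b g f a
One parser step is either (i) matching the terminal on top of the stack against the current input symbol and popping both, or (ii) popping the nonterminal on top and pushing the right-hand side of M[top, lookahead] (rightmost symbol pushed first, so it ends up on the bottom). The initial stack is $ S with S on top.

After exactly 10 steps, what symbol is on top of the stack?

A

      Stack          Input            Action
   1  $ S            g a b b g f a $  expand S → R S a
   2  $ a S R        g a b b g f a $  expand R → g R g
   3  $ a S g R g    g a b b g f a $  match g
   4  $ a S g R      a b b g f a $    expand R → a b b
   5  $ a S g b b a  a b b g f a $    match a
   6  $ a S g b b    b b g f a $      match b
   7  $ a S g b      b g f a $        match b
   8  $ a S g        g f a $          match g
   9  $ a S          f a $            expand S → f A
  10  $ a A f        f a $            match f
Stack after step 10: $ a A (top = A).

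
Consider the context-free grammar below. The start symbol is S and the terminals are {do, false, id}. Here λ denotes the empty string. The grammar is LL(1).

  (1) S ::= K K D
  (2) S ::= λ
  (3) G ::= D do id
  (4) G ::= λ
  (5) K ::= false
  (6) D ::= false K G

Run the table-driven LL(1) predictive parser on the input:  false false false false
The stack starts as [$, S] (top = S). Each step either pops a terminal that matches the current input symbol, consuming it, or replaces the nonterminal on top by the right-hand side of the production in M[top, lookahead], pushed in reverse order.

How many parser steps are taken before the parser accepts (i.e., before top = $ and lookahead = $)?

step 1: stack=$ S  input=false false false false $  — expand S ::= K K D
step 2: stack=$ D K K  input=false false false false $  — expand K ::= false
step 3: stack=$ D K false  input=false false false false $  — match false
step 4: stack=$ D K  input=false false false $  — expand K ::= false
step 5: stack=$ D false  input=false false false $  — match false
step 6: stack=$ D  input=false false $  — expand D ::= false K G
step 7: stack=$ G K false  input=false false $  — match false
step 8: stack=$ G K  input=false $  — expand K ::= false
step 9: stack=$ G false  input=false $  — match false
step 10: stack=$ G  input=$  — expand G ::= λ
Accept reached after 10 steps.

10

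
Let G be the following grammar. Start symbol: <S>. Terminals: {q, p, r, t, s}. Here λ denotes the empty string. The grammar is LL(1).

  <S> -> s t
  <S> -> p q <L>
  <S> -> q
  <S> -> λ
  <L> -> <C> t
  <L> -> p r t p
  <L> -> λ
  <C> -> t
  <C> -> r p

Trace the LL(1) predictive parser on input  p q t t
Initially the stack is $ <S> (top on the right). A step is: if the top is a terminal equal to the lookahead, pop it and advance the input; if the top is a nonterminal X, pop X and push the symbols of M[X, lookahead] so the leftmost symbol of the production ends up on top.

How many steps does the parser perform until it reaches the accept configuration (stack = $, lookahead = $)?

step 1: stack=$ <S>  input=p q t t $  — expand <S> -> p q <L>
step 2: stack=$ <L> q p  input=p q t t $  — match p
step 3: stack=$ <L> q  input=q t t $  — match q
step 4: stack=$ <L>  input=t t $  — expand <L> -> <C> t
step 5: stack=$ t <C>  input=t t $  — expand <C> -> t
step 6: stack=$ t t  input=t t $  — match t
step 7: stack=$ t  input=t $  — match t
Accept reached after 7 steps.

7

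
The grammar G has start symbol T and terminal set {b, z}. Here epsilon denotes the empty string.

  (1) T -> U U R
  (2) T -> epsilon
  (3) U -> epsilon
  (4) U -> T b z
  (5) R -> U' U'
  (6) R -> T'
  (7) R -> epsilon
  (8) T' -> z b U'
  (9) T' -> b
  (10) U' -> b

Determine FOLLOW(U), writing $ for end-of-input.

{$, b, z}

FIRST(T'): from T'->z b U' we get {z}; from T'->b we get {b}. So FIRST(T') = {b, z}.
FIRST(U'): from U'->b we get {b}. So FIRST(U') = {b}.
FIRST(R): from R->U' U' we get {b}; from R->T' we get {b, z}; from R->epsilon we get {epsilon}. So FIRST(R) = {epsilon, b, z}.
FIRST(T): from T->U U R we get {epsilon, b, z}; from T->epsilon we get {epsilon}. So FIRST(T) = {epsilon, b, z}.
FIRST(U): from U->epsilon we get {epsilon}; from U->T b z we get {b, z}. So FIRST(U) = {epsilon, b, z}.
FOLLOW(T) includes $ since T is the start symbol.
FOLLOW(T): in U->T b z, T is followed by b z with FIRST {b}. Thus FOLLOW(T) = {$, b}.
FOLLOW(U): in T->U U R (occurrence 1), U is followed by U R with FIRST {epsilon, b, z}; in T->U U R (occurrence 1), the suffix after U is nullable, so FOLLOW(U) ⊇ FOLLOW(T) = {$, b}; in T->U U R (occurrence 2), U is followed by R with FIRST {epsilon, b, z}; in T->U U R (occurrence 2), the suffix after U is nullable, so FOLLOW(U) ⊇ FOLLOW(T) = {$, b}. Thus FOLLOW(U) = {$, b, z}.
FOLLOW(R): in T->U U R, the suffix after R is empty, so FOLLOW(R) ⊇ FOLLOW(T) = {$, b}. Thus FOLLOW(R) = {$, b}.
FOLLOW(T'): in R->T', the suffix after T' is empty, so FOLLOW(T') ⊇ FOLLOW(R) = {$, b}. Thus FOLLOW(T') = {$, b}.
FOLLOW(U'): in R->U' U' (occurrence 1), U' is followed by U' with FIRST {b}; in R->U' U' (occurrence 2), the suffix after U' is empty, so FOLLOW(U') ⊇ FOLLOW(R) = {$, b}; in T'->z b U', the suffix after U' is empty, so FOLLOW(U') ⊇ FOLLOW(T') = {$, b}. Thus FOLLOW(U') = {$, b}.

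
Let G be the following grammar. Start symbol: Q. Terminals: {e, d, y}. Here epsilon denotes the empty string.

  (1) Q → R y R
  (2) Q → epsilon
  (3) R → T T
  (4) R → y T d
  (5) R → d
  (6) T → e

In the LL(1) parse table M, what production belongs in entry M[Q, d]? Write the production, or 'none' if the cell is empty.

FIRST(T): from T→e we get {e}. So FIRST(T) = {e}.
FIRST(R): from R→T T we get {e}; from R→y T d we get {y}; from R→d we get {d}. So FIRST(R) = {d, e, y}.
FIRST(Q): from Q→R y R we get {d, e, y}; from Q→epsilon we get {epsilon}. So FIRST(Q) = {epsilon, d, e, y}.
FOLLOW(Q) includes $ since Q is the start symbol.
FOLLOW(Q): Q appears on no right-hand side. Thus FOLLOW(Q) = {$}.
For Q → R y R: FIRST(R y R) = {d, e, y}, so it goes in M[Q, t] for t ∈ {d, e, y}.
For Q → epsilon: FIRST(epsilon) = {epsilon}, so it goes in M[Q, t] for t ∈ {}; since epsilon ∈ FIRST, also for every t ∈ FOLLOW(Q) = {$}.

Q → R y R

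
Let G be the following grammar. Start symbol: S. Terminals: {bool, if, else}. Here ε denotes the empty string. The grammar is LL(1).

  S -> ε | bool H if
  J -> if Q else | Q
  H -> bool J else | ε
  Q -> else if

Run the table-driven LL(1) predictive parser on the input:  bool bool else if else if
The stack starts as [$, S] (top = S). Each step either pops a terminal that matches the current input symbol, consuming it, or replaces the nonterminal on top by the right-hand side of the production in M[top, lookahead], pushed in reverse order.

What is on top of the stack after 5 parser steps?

Q

step 1: stack=$ S  input=bool bool else if else if $  — expand S -> bool H if
step 2: stack=$ if H bool  input=bool bool else if else if $  — match bool
step 3: stack=$ if H  input=bool else if else if $  — expand H -> bool J else
step 4: stack=$ if else J bool  input=bool else if else if $  — match bool
step 5: stack=$ if else J  input=else if else if $  — expand J -> Q
Stack after step 5: $ if else Q (top = Q).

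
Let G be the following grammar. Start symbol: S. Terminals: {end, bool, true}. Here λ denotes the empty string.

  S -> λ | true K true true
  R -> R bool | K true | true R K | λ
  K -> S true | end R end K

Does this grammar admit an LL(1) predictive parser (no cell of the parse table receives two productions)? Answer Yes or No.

No

FIRST(S) = {λ, true}
FIRST(R) = {λ, bool, end, true}
FIRST(K) = {end, true}
FOLLOW(S) = {$, true}
FOLLOW(R) = {bool, end, true}
FOLLOW(K) = {bool, end, true}
Cell M[R, bool] receives both R -> R bool and R -> λ — the grammar is not LL(1).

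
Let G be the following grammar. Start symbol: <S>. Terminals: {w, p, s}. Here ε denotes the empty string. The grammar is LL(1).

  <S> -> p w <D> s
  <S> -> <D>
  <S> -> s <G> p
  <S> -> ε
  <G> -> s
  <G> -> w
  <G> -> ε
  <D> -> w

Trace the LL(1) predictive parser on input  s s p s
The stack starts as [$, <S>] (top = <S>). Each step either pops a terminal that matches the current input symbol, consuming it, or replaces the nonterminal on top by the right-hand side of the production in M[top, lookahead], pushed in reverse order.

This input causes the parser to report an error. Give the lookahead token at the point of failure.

     Stack      Input      Action
  1  $ <S>      s s p s $  expand <S> -> s <G> p
  2  $ p <G> s  s s p s $  match s
  3  $ p <G>    s p s $    expand <G> -> s
  4  $ p s      s p s $    match s
  5  $ p        p s $      match p
  6  $          s $        error: stack empty but input remains

s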